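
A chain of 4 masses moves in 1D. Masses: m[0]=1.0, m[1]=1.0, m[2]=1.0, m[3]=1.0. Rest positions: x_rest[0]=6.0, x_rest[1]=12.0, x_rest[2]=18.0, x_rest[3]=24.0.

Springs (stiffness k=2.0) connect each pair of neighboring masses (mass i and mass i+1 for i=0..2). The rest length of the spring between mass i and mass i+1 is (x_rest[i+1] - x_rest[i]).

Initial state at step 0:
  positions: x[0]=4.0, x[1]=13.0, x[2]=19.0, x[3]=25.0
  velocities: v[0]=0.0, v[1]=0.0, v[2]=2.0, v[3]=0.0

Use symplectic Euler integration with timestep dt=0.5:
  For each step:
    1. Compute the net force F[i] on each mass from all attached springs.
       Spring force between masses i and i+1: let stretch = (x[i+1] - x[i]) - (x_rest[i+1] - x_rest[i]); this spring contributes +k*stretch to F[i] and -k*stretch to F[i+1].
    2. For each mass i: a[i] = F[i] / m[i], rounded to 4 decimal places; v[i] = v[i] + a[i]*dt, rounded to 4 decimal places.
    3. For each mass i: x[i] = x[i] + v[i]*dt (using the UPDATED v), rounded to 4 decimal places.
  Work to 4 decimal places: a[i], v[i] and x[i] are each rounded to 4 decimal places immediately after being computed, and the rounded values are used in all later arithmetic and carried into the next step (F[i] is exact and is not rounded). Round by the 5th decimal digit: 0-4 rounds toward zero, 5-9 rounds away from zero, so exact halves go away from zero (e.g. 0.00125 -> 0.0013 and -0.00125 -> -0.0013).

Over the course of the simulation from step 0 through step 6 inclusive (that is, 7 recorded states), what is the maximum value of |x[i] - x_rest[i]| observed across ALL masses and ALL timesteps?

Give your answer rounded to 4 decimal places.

Step 0: x=[4.0000 13.0000 19.0000 25.0000] v=[0.0000 0.0000 2.0000 0.0000]
Step 1: x=[5.5000 11.5000 20.0000 25.0000] v=[3.0000 -3.0000 2.0000 0.0000]
Step 2: x=[7.0000 11.2500 19.2500 25.5000] v=[3.0000 -0.5000 -1.5000 1.0000]
Step 3: x=[7.6250 12.8750 17.6250 25.8750] v=[1.2500 3.2500 -3.2500 0.7500]
Step 4: x=[7.8750 14.2500 17.7500 25.1250] v=[0.5000 2.7500 0.2500 -1.5000]
Step 5: x=[8.3125 14.1875 19.8125 23.6875] v=[0.8750 -0.1250 4.1250 -2.8750]
Step 6: x=[8.6875 14.0000 21.0000 23.3125] v=[0.7500 -0.3750 2.3750 -0.7500]
Max displacement = 3.0000

Answer: 3.0000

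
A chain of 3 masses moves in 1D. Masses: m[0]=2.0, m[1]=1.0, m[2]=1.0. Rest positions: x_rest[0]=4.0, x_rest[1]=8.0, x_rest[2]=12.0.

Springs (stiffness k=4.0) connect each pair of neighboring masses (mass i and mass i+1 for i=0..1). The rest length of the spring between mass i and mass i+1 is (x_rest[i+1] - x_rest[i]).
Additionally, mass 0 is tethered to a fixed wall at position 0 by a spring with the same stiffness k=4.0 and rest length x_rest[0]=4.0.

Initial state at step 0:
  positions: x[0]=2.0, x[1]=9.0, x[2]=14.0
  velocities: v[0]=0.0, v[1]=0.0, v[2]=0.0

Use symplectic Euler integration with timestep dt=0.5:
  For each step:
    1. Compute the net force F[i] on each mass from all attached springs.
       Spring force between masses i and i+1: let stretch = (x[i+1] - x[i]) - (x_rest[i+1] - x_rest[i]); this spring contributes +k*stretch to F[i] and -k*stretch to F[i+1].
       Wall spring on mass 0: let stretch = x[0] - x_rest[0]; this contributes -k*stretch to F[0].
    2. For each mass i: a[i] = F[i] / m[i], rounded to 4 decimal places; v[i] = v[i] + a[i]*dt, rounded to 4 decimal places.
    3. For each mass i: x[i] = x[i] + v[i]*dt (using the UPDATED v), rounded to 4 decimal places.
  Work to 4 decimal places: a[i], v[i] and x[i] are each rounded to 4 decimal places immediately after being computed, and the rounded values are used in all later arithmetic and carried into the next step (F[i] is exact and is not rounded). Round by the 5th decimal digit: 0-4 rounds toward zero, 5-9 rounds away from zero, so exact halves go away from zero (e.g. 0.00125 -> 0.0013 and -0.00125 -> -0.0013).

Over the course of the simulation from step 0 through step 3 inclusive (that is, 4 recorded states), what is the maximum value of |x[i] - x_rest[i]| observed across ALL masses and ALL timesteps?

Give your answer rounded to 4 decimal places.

Answer: 2.5000

Derivation:
Step 0: x=[2.0000 9.0000 14.0000] v=[0.0000 0.0000 0.0000]
Step 1: x=[4.5000 7.0000 13.0000] v=[5.0000 -4.0000 -2.0000]
Step 2: x=[6.0000 8.5000 10.0000] v=[3.0000 3.0000 -6.0000]
Step 3: x=[5.7500 9.0000 9.5000] v=[-0.5000 1.0000 -1.0000]
Max displacement = 2.5000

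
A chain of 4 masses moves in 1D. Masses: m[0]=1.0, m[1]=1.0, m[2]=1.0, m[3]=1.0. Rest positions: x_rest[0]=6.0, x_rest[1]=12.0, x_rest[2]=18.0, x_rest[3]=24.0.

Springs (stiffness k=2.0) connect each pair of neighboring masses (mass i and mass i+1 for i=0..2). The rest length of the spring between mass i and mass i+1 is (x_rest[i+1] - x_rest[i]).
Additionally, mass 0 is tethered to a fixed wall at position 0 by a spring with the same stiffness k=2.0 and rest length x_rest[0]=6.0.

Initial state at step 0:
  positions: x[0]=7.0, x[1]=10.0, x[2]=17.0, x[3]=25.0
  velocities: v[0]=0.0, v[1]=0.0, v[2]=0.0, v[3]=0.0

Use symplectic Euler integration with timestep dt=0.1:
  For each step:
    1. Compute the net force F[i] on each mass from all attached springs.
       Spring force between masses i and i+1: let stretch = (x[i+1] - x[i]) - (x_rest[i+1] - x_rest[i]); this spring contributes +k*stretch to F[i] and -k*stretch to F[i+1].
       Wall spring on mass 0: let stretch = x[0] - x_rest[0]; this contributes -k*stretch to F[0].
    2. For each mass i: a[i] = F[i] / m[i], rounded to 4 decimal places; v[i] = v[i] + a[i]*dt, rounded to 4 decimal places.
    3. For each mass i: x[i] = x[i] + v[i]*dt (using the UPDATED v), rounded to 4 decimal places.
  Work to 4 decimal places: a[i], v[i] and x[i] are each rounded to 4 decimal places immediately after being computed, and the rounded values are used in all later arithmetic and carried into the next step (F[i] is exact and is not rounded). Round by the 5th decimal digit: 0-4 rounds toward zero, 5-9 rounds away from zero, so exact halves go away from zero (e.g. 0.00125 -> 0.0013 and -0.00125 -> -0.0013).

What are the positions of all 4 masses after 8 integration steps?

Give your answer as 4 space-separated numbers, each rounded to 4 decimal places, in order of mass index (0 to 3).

Step 0: x=[7.0000 10.0000 17.0000 25.0000] v=[0.0000 0.0000 0.0000 0.0000]
Step 1: x=[6.9200 10.0800 17.0200 24.9600] v=[-0.8000 0.8000 0.2000 -0.4000]
Step 2: x=[6.7648 10.2356 17.0600 24.8812] v=[-1.5520 1.5560 0.4000 -0.7880]
Step 3: x=[6.5437 10.4583 17.1199 24.7660] v=[-2.2108 2.2267 0.5994 -1.1522]
Step 4: x=[6.2700 10.7359 17.1995 24.6179] v=[-2.7366 2.7761 0.7963 -1.4814]
Step 5: x=[5.9603 11.0535 17.2982 24.4414] v=[-3.0974 3.1756 0.9873 -1.7651]
Step 6: x=[5.6332 11.3941 17.4149 24.2420] v=[-3.2708 3.4059 1.1670 -1.9937]
Step 7: x=[5.3087 11.7399 17.5477 24.0261] v=[-3.2453 3.4579 1.3283 -2.1591]
Step 8: x=[5.0066 12.0732 17.6939 23.8006] v=[-3.0208 3.3332 1.4624 -2.2548]

Answer: 5.0066 12.0732 17.6939 23.8006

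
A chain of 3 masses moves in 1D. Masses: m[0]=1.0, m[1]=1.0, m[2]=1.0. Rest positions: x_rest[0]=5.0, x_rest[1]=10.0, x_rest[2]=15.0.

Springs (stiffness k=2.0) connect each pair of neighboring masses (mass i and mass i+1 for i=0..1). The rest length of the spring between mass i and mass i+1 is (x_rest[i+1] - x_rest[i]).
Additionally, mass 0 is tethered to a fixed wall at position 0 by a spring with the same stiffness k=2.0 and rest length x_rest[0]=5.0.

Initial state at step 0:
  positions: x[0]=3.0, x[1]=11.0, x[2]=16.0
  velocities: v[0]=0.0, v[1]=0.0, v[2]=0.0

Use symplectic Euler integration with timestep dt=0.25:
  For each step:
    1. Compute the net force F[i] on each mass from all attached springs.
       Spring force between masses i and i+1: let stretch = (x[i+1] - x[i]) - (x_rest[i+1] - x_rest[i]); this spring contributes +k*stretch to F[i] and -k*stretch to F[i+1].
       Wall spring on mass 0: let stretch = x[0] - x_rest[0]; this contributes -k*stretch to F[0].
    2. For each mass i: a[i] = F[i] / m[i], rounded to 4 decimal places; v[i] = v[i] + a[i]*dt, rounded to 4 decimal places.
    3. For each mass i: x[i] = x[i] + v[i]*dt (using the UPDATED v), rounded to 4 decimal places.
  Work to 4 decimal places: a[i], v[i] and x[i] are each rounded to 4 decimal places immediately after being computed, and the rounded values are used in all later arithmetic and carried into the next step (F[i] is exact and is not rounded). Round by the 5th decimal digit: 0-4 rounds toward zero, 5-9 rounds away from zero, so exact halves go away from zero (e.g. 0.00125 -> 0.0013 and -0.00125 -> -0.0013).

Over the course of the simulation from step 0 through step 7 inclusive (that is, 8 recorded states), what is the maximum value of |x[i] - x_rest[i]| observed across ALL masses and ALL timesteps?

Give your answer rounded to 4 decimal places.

Step 0: x=[3.0000 11.0000 16.0000] v=[0.0000 0.0000 0.0000]
Step 1: x=[3.6250 10.6250 16.0000] v=[2.5000 -1.5000 0.0000]
Step 2: x=[4.6719 10.0469 15.9531] v=[4.1875 -2.3125 -0.1875]
Step 3: x=[5.8067 9.5352 15.7930] v=[4.5391 -2.0469 -0.6406]
Step 4: x=[6.6817 9.3396 15.4756] v=[3.5000 -0.7823 -1.2695]
Step 5: x=[7.0537 9.5788 15.0162] v=[1.4881 0.9568 -1.8375]
Step 6: x=[6.8597 10.1821 14.5022] v=[-0.7762 2.4130 -2.0562]
Step 7: x=[6.2235 10.9101 14.0731] v=[-2.5449 2.9119 -1.7163]
Max displacement = 2.0537

Answer: 2.0537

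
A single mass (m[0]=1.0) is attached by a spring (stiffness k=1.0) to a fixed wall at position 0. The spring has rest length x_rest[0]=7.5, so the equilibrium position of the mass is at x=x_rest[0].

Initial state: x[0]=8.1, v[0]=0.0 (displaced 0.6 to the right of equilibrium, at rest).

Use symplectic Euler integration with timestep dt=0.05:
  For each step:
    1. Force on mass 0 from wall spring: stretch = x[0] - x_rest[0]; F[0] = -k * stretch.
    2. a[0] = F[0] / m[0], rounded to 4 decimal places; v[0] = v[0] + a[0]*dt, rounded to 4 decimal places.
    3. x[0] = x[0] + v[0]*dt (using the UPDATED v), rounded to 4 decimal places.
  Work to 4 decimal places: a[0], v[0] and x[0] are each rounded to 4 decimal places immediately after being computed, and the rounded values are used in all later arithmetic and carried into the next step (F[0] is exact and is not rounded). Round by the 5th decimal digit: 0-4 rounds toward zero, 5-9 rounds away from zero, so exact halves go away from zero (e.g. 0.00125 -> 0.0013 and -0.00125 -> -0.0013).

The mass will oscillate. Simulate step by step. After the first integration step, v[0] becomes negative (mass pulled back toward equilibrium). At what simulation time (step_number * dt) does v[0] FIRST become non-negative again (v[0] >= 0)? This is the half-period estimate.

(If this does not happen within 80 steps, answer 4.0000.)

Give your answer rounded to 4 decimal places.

Step 0: x=[8.1000] v=[0.0000]
Step 1: x=[8.0985] v=[-0.0300]
Step 2: x=[8.0955] v=[-0.0599]
Step 3: x=[8.0910] v=[-0.0897]
Step 4: x=[8.0850] v=[-0.1193]
Step 5: x=[8.0776] v=[-0.1486]
Step 6: x=[8.0687] v=[-0.1775]
Step 7: x=[8.0584] v=[-0.2059]
Step 8: x=[8.0467] v=[-0.2338]
Step 9: x=[8.0336] v=[-0.2611]
Step 10: x=[8.0192] v=[-0.2878]
Step 11: x=[8.0035] v=[-0.3138]
Step 12: x=[7.9866] v=[-0.3390]
Step 13: x=[7.9684] v=[-0.3633]
Step 14: x=[7.9491] v=[-0.3867]
Step 15: x=[7.9286] v=[-0.4092]
Step 16: x=[7.9071] v=[-0.4306]
Step 17: x=[7.8846] v=[-0.4510]
Step 18: x=[7.8611] v=[-0.4702]
Step 19: x=[7.8367] v=[-0.4883]
Step 20: x=[7.8114] v=[-0.5051]
Step 21: x=[7.7854] v=[-0.5207]
Step 22: x=[7.7587] v=[-0.5350]
Step 23: x=[7.7313] v=[-0.5479]
Step 24: x=[7.7033] v=[-0.5595]
Step 25: x=[7.6748] v=[-0.5697]
Step 26: x=[7.6459] v=[-0.5784]
Step 27: x=[7.6166] v=[-0.5857]
Step 28: x=[7.5870] v=[-0.5915]
Step 29: x=[7.5572] v=[-0.5959]
Step 30: x=[7.5273] v=[-0.5988]
Step 31: x=[7.4973] v=[-0.6002]
Step 32: x=[7.4673] v=[-0.6001]
Step 33: x=[7.4374] v=[-0.5985]
Step 34: x=[7.4076] v=[-0.5954]
Step 35: x=[7.3781] v=[-0.5908]
Step 36: x=[7.3489] v=[-0.5847]
Step 37: x=[7.3200] v=[-0.5771]
Step 38: x=[7.2916] v=[-0.5681]
Step 39: x=[7.2637] v=[-0.5577]
Step 40: x=[7.2364] v=[-0.5459]
Step 41: x=[7.2098] v=[-0.5327]
Step 42: x=[7.1839] v=[-0.5182]
Step 43: x=[7.1588] v=[-0.5024]
Step 44: x=[7.1345] v=[-0.4853]
Step 45: x=[7.1112] v=[-0.4670]
Step 46: x=[7.0888] v=[-0.4476]
Step 47: x=[7.0675] v=[-0.4270]
Step 48: x=[7.0472] v=[-0.4054]
Step 49: x=[7.0281] v=[-0.3828]
Step 50: x=[7.0101] v=[-0.3592]
Step 51: x=[6.9934] v=[-0.3347]
Step 52: x=[6.9779] v=[-0.3094]
Step 53: x=[6.9637] v=[-0.2833]
Step 54: x=[6.9509] v=[-0.2565]
Step 55: x=[6.9395] v=[-0.2290]
Step 56: x=[6.9295] v=[-0.2010]
Step 57: x=[6.9209] v=[-0.1725]
Step 58: x=[6.9137] v=[-0.1435]
Step 59: x=[6.9080] v=[-0.1142]
Step 60: x=[6.9038] v=[-0.0846]
Step 61: x=[6.9011] v=[-0.0548]
Step 62: x=[6.8999] v=[-0.0249]
Step 63: x=[6.9002] v=[0.0051]
First v>=0 after going negative at step 63, time=3.1500

Answer: 3.1500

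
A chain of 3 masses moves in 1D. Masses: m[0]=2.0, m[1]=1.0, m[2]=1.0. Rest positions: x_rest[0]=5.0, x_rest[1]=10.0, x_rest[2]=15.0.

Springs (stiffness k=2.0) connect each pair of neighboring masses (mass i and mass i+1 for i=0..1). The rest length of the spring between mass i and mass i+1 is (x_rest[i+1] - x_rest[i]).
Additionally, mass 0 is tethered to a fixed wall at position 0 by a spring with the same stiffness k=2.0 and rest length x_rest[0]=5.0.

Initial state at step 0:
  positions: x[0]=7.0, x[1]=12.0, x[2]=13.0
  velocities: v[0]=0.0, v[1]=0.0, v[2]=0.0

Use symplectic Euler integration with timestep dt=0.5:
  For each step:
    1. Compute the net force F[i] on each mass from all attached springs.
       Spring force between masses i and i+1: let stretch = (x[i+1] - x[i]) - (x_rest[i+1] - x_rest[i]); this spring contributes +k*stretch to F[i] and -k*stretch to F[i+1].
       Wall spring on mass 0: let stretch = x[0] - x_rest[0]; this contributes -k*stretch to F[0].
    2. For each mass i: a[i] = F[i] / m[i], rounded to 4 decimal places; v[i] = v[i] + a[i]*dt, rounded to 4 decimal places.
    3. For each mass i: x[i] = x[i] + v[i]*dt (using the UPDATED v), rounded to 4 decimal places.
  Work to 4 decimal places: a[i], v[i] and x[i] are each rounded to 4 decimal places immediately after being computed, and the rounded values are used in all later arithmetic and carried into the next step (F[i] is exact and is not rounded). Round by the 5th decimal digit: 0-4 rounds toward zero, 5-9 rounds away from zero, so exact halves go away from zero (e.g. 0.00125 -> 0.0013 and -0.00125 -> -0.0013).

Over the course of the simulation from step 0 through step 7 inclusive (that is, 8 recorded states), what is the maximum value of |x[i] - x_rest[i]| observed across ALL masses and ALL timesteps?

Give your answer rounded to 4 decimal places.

Step 0: x=[7.0000 12.0000 13.0000] v=[0.0000 0.0000 0.0000]
Step 1: x=[6.5000 10.0000 15.0000] v=[-1.0000 -4.0000 4.0000]
Step 2: x=[5.2500 8.7500 17.0000] v=[-2.5000 -2.5000 4.0000]
Step 3: x=[3.5625 9.8750 17.3750] v=[-3.3750 2.2500 0.7500]
Step 4: x=[2.5625 11.5938 16.5000] v=[-2.0000 3.4375 -1.7500]
Step 5: x=[3.1797 11.2500 15.6719] v=[1.2344 -0.6876 -1.6562]
Step 6: x=[5.0196 9.0820 15.1329] v=[3.6797 -4.3360 -1.0781]
Step 7: x=[6.6202 7.9083 14.0684] v=[3.2011 -2.3475 -2.1290]
Max displacement = 2.4375

Answer: 2.4375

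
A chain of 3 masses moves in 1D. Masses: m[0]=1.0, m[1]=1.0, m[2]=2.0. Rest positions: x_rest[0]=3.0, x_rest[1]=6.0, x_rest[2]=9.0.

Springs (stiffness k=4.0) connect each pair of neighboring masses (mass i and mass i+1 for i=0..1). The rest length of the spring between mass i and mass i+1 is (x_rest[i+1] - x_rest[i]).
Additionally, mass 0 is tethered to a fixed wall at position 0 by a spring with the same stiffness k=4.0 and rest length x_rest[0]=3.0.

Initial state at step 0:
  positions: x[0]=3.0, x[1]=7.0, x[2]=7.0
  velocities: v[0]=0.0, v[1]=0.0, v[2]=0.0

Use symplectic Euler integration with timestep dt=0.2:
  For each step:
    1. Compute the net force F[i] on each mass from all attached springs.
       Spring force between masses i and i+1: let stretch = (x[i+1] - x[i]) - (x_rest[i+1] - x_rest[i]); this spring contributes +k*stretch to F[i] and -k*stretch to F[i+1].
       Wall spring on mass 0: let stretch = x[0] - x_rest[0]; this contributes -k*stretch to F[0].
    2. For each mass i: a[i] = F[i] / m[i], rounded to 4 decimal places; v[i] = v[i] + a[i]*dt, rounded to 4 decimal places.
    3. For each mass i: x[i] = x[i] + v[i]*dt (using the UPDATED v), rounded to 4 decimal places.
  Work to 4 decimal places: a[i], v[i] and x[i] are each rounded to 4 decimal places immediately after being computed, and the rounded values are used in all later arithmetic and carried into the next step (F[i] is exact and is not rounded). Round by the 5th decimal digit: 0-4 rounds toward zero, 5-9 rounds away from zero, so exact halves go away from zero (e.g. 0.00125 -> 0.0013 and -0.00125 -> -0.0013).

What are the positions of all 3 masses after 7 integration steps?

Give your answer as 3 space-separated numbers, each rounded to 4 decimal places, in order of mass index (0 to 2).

Answer: 0.8883 5.2471 8.9171

Derivation:
Step 0: x=[3.0000 7.0000 7.0000] v=[0.0000 0.0000 0.0000]
Step 1: x=[3.1600 6.3600 7.2400] v=[0.8000 -3.2000 1.2000]
Step 2: x=[3.3264 5.3488 7.6496] v=[0.8320 -5.0560 2.0480]
Step 3: x=[3.2842 4.3821 8.1151] v=[-0.2112 -4.8333 2.3277]
Step 4: x=[2.8922 3.8371 8.5220] v=[-1.9602 -2.7252 2.0345]
Step 5: x=[2.1886 3.8905 8.7941] v=[-3.5180 0.2668 1.3605]
Step 6: x=[1.4071 4.4561 8.9139] v=[-3.9074 2.8282 0.5991]
Step 7: x=[0.8883 5.2471 8.9171] v=[-2.5939 3.9552 0.0160]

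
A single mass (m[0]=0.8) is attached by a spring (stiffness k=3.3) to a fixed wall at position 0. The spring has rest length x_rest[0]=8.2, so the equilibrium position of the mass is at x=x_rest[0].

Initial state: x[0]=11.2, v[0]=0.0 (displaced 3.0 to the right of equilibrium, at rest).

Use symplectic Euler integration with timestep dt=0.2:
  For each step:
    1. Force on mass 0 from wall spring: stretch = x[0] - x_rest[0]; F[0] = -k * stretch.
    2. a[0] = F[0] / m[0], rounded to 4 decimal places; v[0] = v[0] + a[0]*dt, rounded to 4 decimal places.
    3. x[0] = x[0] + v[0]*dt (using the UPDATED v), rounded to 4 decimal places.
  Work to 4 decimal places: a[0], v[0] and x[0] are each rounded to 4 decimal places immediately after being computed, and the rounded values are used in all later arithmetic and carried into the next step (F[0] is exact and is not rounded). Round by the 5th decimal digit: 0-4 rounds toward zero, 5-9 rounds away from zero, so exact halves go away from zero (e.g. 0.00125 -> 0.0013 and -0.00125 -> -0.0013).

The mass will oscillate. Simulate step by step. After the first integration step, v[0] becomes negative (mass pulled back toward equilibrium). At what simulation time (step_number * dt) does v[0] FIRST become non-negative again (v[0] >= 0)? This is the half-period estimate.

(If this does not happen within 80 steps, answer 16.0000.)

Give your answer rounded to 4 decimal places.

Answer: 1.6000

Derivation:
Step 0: x=[11.2000] v=[0.0000]
Step 1: x=[10.7050] v=[-2.4750]
Step 2: x=[9.7967] v=[-4.5416]
Step 3: x=[8.6249] v=[-5.8589]
Step 4: x=[7.3830] v=[-6.2094]
Step 5: x=[6.2759] v=[-5.5354]
Step 6: x=[5.4863] v=[-3.9480]
Step 7: x=[5.1445] v=[-1.7092]
Step 8: x=[5.3068] v=[0.8116]
First v>=0 after going negative at step 8, time=1.6000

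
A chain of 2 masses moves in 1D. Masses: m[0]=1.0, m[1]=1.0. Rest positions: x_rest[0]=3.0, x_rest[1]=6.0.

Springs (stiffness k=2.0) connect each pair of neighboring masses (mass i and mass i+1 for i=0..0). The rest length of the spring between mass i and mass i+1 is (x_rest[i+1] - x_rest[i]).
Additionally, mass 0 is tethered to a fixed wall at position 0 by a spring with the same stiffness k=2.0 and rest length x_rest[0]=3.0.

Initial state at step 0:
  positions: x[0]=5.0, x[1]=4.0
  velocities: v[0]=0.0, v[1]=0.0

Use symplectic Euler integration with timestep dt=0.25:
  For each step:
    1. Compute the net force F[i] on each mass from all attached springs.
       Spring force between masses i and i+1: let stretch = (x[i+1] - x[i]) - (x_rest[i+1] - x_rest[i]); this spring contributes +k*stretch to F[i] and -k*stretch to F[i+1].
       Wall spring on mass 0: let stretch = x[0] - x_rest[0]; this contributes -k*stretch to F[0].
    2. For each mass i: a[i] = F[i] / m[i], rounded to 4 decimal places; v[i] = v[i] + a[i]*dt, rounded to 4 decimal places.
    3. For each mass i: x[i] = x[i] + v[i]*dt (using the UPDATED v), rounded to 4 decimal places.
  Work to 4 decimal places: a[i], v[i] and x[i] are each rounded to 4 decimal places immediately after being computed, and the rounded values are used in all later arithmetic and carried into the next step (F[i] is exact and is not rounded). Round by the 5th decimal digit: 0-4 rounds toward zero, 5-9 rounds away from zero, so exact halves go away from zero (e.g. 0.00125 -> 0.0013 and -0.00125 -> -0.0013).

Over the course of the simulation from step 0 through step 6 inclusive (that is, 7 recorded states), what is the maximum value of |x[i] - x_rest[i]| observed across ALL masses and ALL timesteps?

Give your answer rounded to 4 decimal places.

Answer: 2.5639

Derivation:
Step 0: x=[5.0000 4.0000] v=[0.0000 0.0000]
Step 1: x=[4.2500 4.5000] v=[-3.0000 2.0000]
Step 2: x=[3.0000 5.3438] v=[-5.0000 3.3750]
Step 3: x=[1.6680 6.2696] v=[-5.3281 3.7031]
Step 4: x=[0.7027 6.9952] v=[-3.8613 2.9023]
Step 5: x=[0.4361 7.3092] v=[-1.0664 1.2561]
Step 6: x=[0.9741 7.1391] v=[2.1521 -0.6805]
Max displacement = 2.5639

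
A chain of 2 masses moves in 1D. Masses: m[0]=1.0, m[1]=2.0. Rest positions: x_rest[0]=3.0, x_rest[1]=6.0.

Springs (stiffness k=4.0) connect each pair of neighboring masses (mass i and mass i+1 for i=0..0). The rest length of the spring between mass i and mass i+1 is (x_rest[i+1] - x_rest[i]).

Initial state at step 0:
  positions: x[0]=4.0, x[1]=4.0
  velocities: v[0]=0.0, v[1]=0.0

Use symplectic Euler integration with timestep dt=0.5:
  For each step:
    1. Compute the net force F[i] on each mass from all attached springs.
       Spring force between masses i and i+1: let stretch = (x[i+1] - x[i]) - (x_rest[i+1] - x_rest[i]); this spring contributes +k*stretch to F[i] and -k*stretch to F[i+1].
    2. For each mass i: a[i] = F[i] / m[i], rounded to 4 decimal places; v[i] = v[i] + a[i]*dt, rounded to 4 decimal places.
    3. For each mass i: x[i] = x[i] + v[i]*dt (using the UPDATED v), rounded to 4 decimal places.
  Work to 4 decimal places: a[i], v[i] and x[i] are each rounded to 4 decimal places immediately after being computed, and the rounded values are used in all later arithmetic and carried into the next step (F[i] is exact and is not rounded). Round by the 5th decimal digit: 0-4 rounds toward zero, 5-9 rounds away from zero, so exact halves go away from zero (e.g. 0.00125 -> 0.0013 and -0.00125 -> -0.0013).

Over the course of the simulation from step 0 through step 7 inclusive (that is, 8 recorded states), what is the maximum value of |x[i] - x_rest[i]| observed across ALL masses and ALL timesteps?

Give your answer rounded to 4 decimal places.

Answer: 3.5000

Derivation:
Step 0: x=[4.0000 4.0000] v=[0.0000 0.0000]
Step 1: x=[1.0000 5.5000] v=[-6.0000 3.0000]
Step 2: x=[-0.5000 6.2500] v=[-3.0000 1.5000]
Step 3: x=[1.7500 5.1250] v=[4.5000 -2.2500]
Step 4: x=[4.3750 3.8125] v=[5.2500 -2.6250]
Step 5: x=[3.4375 4.2813] v=[-1.8750 0.9375]
Step 6: x=[0.3438 5.8282] v=[-6.1874 3.0937]
Step 7: x=[-0.2655 6.1329] v=[-1.2186 0.6093]
Max displacement = 3.5000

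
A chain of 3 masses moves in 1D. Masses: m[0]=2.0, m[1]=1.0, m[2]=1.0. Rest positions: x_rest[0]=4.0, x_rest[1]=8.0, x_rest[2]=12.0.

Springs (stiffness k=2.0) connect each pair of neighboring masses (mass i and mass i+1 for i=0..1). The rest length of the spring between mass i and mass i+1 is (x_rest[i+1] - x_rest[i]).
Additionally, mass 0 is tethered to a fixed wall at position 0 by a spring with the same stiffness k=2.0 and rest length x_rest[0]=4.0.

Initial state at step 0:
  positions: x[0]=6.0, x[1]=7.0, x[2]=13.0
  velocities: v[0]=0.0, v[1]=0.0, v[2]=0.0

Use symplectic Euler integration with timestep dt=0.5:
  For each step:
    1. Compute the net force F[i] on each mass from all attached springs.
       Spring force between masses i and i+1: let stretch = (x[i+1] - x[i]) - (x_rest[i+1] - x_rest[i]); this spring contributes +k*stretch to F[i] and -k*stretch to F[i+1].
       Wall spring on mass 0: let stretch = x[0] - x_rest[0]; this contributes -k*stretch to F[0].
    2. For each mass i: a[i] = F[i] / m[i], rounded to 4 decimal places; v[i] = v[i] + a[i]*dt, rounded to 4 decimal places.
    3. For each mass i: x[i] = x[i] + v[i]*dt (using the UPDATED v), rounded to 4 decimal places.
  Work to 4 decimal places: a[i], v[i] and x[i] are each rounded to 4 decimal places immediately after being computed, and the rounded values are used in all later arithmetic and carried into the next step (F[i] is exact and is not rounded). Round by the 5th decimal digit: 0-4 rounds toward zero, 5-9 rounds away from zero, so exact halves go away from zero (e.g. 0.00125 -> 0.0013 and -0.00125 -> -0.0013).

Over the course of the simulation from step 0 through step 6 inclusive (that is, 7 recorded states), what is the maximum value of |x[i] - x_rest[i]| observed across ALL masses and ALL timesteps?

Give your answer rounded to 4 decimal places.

Answer: 2.8750

Derivation:
Step 0: x=[6.0000 7.0000 13.0000] v=[0.0000 0.0000 0.0000]
Step 1: x=[4.7500 9.5000 12.0000] v=[-2.5000 5.0000 -2.0000]
Step 2: x=[3.5000 10.8750 11.7500] v=[-2.5000 2.7500 -0.5000]
Step 3: x=[3.2188 9.0000 13.0625] v=[-0.5625 -3.7500 2.6250]
Step 4: x=[3.5782 6.2657 14.3438] v=[0.7187 -5.4687 2.5625]
Step 5: x=[3.7149 6.2267 13.5860] v=[0.2734 -0.0781 -1.5156]
Step 6: x=[3.5508 8.6114 11.1486] v=[-0.3282 4.7694 -4.8749]
Max displacement = 2.8750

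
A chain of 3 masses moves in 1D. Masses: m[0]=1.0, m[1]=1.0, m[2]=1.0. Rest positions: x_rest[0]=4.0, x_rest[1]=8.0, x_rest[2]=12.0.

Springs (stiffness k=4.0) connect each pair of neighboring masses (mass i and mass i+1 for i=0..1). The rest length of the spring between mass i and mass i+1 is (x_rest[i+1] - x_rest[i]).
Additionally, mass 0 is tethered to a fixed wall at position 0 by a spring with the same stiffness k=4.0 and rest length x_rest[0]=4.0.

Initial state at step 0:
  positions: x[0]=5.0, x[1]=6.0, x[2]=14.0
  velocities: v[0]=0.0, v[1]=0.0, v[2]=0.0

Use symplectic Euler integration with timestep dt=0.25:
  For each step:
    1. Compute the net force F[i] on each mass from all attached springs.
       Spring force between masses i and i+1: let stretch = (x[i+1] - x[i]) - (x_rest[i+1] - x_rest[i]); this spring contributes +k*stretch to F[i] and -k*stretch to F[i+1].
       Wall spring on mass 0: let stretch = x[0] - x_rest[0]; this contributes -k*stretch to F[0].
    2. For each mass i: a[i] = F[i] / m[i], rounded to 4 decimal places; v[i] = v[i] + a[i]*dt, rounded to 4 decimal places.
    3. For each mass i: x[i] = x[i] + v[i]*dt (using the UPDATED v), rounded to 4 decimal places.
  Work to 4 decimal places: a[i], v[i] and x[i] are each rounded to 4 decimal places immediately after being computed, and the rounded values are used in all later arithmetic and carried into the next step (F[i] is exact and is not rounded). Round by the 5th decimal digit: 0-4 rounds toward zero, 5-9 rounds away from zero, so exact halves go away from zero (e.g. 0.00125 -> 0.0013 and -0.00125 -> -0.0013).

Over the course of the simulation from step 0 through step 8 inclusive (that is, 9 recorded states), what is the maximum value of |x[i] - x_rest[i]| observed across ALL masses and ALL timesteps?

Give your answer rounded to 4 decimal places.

Answer: 2.7188

Derivation:
Step 0: x=[5.0000 6.0000 14.0000] v=[0.0000 0.0000 0.0000]
Step 1: x=[4.0000 7.7500 13.0000] v=[-4.0000 7.0000 -4.0000]
Step 2: x=[2.9375 9.8750 11.6875] v=[-4.2500 8.5000 -5.2500]
Step 3: x=[2.8750 10.7188 10.9219] v=[-0.2500 3.3750 -3.0625]
Step 4: x=[4.0547 9.6524 11.1055] v=[4.7188 -4.2657 0.7344]
Step 5: x=[5.6202 7.5498 11.9258] v=[6.2618 -8.4103 3.2813]
Step 6: x=[6.2630 6.0588 12.6521] v=[2.5712 -5.9639 2.9053]
Step 7: x=[5.2890 6.2672 12.7301] v=[-3.8960 0.8336 0.3120]
Step 8: x=[3.2373 7.8468 12.1924] v=[-8.2068 6.3183 -2.1509]
Max displacement = 2.7188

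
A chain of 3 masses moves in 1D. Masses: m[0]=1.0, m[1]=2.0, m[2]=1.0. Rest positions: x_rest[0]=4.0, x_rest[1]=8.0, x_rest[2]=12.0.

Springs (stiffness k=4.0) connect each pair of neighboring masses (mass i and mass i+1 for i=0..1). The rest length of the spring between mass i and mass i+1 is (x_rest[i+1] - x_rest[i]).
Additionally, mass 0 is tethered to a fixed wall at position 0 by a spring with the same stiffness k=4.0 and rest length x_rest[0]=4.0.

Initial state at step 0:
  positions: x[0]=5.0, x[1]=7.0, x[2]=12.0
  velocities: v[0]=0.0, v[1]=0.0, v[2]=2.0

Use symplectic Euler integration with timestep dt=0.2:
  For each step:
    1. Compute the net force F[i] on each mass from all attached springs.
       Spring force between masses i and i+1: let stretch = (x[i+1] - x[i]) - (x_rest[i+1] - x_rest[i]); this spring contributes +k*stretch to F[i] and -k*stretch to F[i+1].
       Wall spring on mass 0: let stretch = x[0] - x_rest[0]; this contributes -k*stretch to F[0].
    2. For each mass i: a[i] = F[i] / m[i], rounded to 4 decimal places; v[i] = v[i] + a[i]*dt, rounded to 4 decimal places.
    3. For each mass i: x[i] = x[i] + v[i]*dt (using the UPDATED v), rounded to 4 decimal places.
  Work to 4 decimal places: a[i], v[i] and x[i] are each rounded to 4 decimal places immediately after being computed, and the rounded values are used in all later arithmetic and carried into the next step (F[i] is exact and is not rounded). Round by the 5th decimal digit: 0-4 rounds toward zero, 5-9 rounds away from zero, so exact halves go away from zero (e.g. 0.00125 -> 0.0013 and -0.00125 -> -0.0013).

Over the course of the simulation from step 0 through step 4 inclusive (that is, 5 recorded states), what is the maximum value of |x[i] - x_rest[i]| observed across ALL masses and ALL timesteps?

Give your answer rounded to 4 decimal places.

Step 0: x=[5.0000 7.0000 12.0000] v=[0.0000 0.0000 2.0000]
Step 1: x=[4.5200 7.2400 12.2400] v=[-2.4000 1.2000 1.2000]
Step 2: x=[3.7520 7.6624 12.3200] v=[-3.8400 2.1120 0.4000]
Step 3: x=[3.0093 8.1446 12.2948] v=[-3.7133 2.4109 -0.1261]
Step 4: x=[2.6068 8.5480 12.2455] v=[-2.0125 2.0169 -0.2463]
Max displacement = 1.3932

Answer: 1.3932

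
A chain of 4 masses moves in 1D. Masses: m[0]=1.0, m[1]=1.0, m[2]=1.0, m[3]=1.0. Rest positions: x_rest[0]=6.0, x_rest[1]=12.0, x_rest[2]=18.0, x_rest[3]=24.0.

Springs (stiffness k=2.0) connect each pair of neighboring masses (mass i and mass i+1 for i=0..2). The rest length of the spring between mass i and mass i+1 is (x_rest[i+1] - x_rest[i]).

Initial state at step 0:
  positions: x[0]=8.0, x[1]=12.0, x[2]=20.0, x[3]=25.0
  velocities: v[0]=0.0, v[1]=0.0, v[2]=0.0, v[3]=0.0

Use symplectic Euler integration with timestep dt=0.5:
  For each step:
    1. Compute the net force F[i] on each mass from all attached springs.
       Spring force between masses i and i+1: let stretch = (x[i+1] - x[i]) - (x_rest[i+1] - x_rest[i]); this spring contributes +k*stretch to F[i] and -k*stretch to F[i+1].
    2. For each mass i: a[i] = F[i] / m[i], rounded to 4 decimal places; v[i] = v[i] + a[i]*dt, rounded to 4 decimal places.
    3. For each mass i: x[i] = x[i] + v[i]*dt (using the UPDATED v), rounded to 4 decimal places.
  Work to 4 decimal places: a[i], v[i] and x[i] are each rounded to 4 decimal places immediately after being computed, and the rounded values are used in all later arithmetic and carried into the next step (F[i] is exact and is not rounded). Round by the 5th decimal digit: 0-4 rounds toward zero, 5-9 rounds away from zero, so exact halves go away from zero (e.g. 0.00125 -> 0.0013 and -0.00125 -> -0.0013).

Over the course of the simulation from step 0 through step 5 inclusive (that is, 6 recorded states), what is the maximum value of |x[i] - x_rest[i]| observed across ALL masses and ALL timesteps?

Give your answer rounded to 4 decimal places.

Step 0: x=[8.0000 12.0000 20.0000 25.0000] v=[0.0000 0.0000 0.0000 0.0000]
Step 1: x=[7.0000 14.0000 18.5000 25.5000] v=[-2.0000 4.0000 -3.0000 1.0000]
Step 2: x=[6.5000 14.7500 18.2500 25.5000] v=[-1.0000 1.5000 -0.5000 0.0000]
Step 3: x=[7.1250 13.1250 19.8750 24.8750] v=[1.2500 -3.2500 3.2500 -1.2500]
Step 4: x=[7.7500 11.8750 20.6250 24.7500] v=[1.2500 -2.5000 1.5000 -0.2500]
Step 5: x=[7.4375 12.9375 19.0625 25.5625] v=[-0.6250 2.1250 -3.1250 1.6250]
Max displacement = 2.7500

Answer: 2.7500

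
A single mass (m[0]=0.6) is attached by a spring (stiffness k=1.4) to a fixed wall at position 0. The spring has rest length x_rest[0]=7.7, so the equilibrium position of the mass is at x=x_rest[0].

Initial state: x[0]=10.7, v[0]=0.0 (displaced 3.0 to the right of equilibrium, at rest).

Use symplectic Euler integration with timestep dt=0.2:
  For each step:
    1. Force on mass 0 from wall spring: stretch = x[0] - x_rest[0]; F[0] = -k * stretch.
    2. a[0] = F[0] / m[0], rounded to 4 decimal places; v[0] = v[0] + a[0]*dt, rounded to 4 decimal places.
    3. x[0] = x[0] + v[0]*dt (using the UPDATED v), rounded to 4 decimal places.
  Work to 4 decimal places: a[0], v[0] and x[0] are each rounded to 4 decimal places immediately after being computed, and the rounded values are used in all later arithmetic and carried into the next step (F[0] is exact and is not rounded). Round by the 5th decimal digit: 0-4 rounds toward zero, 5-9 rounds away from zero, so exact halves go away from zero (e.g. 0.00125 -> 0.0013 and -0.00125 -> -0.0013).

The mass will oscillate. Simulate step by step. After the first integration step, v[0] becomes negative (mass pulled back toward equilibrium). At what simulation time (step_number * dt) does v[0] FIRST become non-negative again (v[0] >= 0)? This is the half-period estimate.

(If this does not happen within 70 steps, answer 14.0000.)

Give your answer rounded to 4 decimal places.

Answer: 2.2000

Derivation:
Step 0: x=[10.7000] v=[0.0000]
Step 1: x=[10.4200] v=[-1.4000]
Step 2: x=[9.8861] v=[-2.6693]
Step 3: x=[9.1482] v=[-3.6895]
Step 4: x=[8.2751] v=[-4.3653]
Step 5: x=[7.3484] v=[-4.6337]
Step 6: x=[6.4545] v=[-4.4696]
Step 7: x=[5.6768] v=[-3.8884]
Step 8: x=[5.0880] v=[-2.9442]
Step 9: x=[4.7429] v=[-1.7253]
Step 10: x=[4.6738] v=[-0.3453]
Step 11: x=[4.8872] v=[1.0669]
First v>=0 after going negative at step 11, time=2.2000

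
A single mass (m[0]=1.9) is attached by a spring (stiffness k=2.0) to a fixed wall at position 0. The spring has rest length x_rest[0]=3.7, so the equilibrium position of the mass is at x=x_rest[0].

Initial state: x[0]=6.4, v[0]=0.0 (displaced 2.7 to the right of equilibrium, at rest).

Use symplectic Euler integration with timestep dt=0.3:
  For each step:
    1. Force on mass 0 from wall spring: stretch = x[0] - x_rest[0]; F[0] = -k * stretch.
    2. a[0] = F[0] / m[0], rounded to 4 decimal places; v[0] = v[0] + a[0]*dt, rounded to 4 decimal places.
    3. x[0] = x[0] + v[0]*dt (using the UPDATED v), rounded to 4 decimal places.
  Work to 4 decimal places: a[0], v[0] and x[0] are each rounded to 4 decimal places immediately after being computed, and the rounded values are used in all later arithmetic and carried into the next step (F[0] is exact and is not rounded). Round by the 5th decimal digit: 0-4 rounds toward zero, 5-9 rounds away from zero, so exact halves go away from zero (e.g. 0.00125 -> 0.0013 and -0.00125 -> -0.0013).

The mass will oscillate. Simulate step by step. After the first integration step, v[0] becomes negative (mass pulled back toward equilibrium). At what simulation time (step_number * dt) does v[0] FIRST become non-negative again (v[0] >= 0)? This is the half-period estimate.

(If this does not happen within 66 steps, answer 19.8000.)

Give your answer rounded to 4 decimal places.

Step 0: x=[6.4000] v=[0.0000]
Step 1: x=[6.1442] v=[-0.8526]
Step 2: x=[5.6569] v=[-1.6244]
Step 3: x=[4.9842] v=[-2.2424]
Step 4: x=[4.1898] v=[-2.6479]
Step 5: x=[3.3490] v=[-2.8026]
Step 6: x=[2.5415] v=[-2.6918]
Step 7: x=[1.8437] v=[-2.3260]
Step 8: x=[1.3218] v=[-1.7398]
Step 9: x=[1.0252] v=[-0.9888]
Step 10: x=[0.9820] v=[-0.1441]
Step 11: x=[1.1963] v=[0.7142]
First v>=0 after going negative at step 11, time=3.3000

Answer: 3.3000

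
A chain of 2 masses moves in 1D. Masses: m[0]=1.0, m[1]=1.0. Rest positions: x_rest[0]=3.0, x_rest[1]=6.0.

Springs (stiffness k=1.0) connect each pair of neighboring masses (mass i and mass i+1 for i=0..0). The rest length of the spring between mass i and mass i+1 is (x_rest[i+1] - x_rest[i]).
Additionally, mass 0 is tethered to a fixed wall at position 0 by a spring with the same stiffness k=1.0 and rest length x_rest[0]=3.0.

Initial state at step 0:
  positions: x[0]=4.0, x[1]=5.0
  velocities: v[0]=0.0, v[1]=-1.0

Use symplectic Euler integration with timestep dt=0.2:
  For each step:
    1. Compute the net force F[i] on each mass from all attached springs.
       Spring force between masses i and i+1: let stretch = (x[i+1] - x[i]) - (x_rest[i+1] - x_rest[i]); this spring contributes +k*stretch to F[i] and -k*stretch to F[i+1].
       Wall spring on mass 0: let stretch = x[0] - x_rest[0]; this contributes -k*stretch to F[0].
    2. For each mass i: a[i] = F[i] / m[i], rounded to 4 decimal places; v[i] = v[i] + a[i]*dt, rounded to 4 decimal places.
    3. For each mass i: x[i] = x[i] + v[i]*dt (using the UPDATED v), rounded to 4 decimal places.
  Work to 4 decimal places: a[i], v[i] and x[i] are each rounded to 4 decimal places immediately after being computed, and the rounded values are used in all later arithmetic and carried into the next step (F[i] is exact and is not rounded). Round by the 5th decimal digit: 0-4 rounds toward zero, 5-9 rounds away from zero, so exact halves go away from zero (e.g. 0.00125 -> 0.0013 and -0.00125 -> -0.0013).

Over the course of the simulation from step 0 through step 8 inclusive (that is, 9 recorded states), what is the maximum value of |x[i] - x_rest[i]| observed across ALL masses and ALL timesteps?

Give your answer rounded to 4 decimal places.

Step 0: x=[4.0000 5.0000] v=[0.0000 -1.0000]
Step 1: x=[3.8800 4.8800] v=[-0.6000 -0.6000]
Step 2: x=[3.6448 4.8400] v=[-1.1760 -0.2000]
Step 3: x=[3.3116 4.8722] v=[-1.6659 0.1610]
Step 4: x=[2.9084 4.9620] v=[-2.0161 0.4489]
Step 5: x=[2.4710 5.0896] v=[-2.1871 0.6382]
Step 6: x=[2.0395 5.2325] v=[-2.1576 0.7145]
Step 7: x=[1.6541 5.3677] v=[-1.9269 0.6759]
Step 8: x=[1.3511 5.4743] v=[-1.5150 0.5332]
Max displacement = 1.6489

Answer: 1.6489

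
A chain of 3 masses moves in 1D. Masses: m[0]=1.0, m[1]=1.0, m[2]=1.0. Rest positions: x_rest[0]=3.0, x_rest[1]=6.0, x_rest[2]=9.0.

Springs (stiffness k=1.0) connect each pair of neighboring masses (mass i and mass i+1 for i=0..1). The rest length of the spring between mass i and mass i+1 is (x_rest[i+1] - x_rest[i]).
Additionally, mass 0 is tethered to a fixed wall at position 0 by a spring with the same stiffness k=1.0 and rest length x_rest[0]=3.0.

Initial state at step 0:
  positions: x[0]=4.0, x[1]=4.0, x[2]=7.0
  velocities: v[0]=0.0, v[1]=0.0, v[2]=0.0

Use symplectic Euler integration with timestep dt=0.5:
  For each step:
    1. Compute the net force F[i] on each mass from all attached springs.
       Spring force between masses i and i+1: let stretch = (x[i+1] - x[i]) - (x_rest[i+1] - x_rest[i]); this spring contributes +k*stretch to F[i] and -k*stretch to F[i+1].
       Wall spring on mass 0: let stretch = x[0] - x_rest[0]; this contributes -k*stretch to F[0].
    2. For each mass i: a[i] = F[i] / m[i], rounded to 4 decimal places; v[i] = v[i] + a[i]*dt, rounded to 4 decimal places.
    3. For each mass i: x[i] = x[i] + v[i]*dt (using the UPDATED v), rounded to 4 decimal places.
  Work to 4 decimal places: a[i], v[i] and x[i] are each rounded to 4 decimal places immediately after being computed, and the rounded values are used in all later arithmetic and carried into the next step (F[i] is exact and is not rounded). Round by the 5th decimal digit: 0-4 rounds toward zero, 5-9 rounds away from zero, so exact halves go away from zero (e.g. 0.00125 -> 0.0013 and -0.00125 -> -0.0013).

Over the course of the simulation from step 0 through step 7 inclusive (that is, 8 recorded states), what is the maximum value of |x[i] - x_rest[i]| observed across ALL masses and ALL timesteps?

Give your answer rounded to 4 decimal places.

Step 0: x=[4.0000 4.0000 7.0000] v=[0.0000 0.0000 0.0000]
Step 1: x=[3.0000 4.7500 7.0000] v=[-2.0000 1.5000 0.0000]
Step 2: x=[1.6875 5.6250 7.1875] v=[-2.6250 1.7500 0.3750]
Step 3: x=[0.9375 5.9063 7.7344] v=[-1.5000 0.5625 1.0938]
Step 4: x=[1.1954 5.4024 8.5743] v=[0.5157 -1.0079 1.6798]
Step 5: x=[2.2062 4.6397 9.3713] v=[2.0215 -1.5255 1.5939]
Step 6: x=[3.2738 4.4515 9.7354] v=[2.1352 -0.3765 0.7281]
Step 7: x=[3.8174 5.2898 9.5285] v=[1.0872 1.6766 -0.4139]
Max displacement = 2.0625

Answer: 2.0625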